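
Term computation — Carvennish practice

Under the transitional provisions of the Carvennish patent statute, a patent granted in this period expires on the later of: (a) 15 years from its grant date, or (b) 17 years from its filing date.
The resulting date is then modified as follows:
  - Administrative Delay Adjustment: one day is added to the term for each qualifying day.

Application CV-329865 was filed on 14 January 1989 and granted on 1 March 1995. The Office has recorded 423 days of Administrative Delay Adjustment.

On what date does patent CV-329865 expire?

(a) grant + 15 years → 1 March 2010.
(b) filing + 17 years → 14 January 2006.
Later of the two: 1 March 2010.
Administrative Delay Adjustment: +423 days → 28 April 2011.

April 28, 2011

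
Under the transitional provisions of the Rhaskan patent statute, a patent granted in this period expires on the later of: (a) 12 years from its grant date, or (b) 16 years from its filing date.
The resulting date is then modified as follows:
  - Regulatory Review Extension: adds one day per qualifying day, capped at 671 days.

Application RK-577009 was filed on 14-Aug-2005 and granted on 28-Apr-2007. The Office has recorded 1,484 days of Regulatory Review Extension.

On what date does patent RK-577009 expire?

June 16, 2023

(a) grant + 12 years → 28 April 2019.
(b) filing + 16 years → 14 August 2021.
Later of the two: 14 August 2021.
Regulatory Review Extension: 1484 days claimed exceeds the 671-day cap, so +671 days → 16 June 2023.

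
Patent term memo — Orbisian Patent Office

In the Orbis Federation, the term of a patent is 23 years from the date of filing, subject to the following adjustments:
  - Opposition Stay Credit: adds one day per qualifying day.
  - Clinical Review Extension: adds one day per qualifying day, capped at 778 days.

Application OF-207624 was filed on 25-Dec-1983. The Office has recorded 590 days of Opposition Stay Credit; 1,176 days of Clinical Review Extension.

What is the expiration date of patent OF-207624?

Base term: filing date + 23 years → 25 December 2006.
Opposition Stay Credit: +590 days → 6 August 2008.
Clinical Review Extension: 1176 days claimed exceeds the 778-day cap, so +778 days → 23 September 2010.

September 23, 2010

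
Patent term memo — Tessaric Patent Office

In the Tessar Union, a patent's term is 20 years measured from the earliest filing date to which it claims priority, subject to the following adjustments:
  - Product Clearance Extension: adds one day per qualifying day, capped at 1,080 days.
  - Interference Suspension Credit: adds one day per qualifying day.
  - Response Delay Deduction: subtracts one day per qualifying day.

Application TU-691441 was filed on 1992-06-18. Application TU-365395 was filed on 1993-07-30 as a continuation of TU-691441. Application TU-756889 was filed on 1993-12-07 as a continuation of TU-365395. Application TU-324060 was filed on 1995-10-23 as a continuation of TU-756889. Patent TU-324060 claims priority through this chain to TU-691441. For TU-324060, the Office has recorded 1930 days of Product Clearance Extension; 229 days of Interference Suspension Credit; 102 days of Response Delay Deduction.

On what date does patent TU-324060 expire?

Earliest priority filing: 18 June 1992.
Base term: 18 June 1992 + 20 years → 18 June 2012.
Product Clearance Extension: 1930 days claimed exceeds the 1080-day cap, so +1080 days → 3 June 2015.
Interference Suspension Credit: +229 days → 18 January 2016.
Response Delay Deduction: −102 days → 8 October 2015.

2015-10-08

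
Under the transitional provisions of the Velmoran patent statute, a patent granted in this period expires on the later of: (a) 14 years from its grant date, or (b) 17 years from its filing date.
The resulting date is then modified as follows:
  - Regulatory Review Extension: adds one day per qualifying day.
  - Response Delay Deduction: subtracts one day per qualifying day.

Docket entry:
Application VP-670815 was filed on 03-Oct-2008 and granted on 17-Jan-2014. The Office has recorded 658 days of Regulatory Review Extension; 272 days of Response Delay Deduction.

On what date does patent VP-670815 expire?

February 6, 2029

(a) grant + 14 years → 17 January 2028.
(b) filing + 17 years → 3 October 2025.
Later of the two: 17 January 2028.
Regulatory Review Extension: +658 days → 5 November 2029.
Response Delay Deduction: −272 days → 6 February 2029.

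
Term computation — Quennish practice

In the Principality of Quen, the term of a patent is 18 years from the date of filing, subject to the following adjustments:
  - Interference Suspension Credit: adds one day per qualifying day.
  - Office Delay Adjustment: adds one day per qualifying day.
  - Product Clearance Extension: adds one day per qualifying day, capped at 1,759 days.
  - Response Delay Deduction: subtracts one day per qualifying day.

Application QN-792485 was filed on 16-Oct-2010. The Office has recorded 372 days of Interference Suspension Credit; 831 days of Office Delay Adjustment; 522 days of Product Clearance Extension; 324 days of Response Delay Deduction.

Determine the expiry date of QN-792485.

Base term: filing date + 18 years → 16 October 2028.
Interference Suspension Credit: +372 days → 23 October 2029.
Office Delay Adjustment: +831 days → 1 February 2032.
Product Clearance Extension: 522 days (within the 1759-day cap) → +522 days → 7 July 2033.
Response Delay Deduction: −324 days → 17 August 2032.

2032-08-17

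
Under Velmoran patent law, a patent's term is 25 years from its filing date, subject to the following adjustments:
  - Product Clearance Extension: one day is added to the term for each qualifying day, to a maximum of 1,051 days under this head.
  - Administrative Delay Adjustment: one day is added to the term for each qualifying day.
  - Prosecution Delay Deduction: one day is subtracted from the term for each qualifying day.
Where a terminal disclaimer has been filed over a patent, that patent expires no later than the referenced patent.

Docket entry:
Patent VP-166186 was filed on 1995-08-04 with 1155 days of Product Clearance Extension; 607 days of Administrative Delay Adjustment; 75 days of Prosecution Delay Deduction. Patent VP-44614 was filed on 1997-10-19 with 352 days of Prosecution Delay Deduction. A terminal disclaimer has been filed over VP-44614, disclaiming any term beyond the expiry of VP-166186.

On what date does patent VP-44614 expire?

2021-11-01

Natural term of VP-44614:
  Base: filing + 25 years → 19 October 2022.
  Prosecution Delay Deduction: −352 days → 1 November 2021.
Expiry of referenced patent VP-166186:
  Base: filing + 25 years → 4 August 2020.
  Product Clearance Extension: 1155 days claimed exceeds the 1051-day cap, so +1051 days → 21 June 2023.
  Administrative Delay Adjustment: +607 days → 17 February 2025.
  Prosecution Delay Deduction: −75 days → 4 December 2024.
Terminal disclaimer: VP-44614 expires on the earlier of 1 November 2021 and 4 December 2024.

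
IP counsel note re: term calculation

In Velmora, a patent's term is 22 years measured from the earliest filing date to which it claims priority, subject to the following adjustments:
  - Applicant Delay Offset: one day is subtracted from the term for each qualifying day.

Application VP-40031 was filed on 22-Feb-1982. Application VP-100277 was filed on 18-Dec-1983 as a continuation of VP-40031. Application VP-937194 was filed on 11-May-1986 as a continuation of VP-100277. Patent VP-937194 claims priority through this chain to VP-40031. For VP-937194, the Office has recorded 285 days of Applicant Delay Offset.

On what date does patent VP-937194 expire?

May 13, 2003

Earliest priority filing: 22 February 1982.
Base term: 22 February 1982 + 22 years → 22 February 2004.
Applicant Delay Offset: −285 days → 13 May 2003.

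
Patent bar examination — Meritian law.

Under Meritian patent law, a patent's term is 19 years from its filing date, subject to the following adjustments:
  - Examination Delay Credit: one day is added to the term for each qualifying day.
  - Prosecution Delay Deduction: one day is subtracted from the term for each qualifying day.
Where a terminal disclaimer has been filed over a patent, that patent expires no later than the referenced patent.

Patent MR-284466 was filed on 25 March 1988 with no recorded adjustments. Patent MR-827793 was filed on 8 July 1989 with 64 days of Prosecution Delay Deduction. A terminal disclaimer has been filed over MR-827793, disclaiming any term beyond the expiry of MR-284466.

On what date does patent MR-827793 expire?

March 25, 2007

Natural term of MR-827793:
  Base: filing + 19 years → 8 July 2008.
  Prosecution Delay Deduction: −64 days → 5 May 2008.
Expiry of referenced patent MR-284466:
  Base: filing + 19 years → 25 March 2007.
Terminal disclaimer: MR-827793 expires on the earlier of 5 May 2008 and 25 March 2007.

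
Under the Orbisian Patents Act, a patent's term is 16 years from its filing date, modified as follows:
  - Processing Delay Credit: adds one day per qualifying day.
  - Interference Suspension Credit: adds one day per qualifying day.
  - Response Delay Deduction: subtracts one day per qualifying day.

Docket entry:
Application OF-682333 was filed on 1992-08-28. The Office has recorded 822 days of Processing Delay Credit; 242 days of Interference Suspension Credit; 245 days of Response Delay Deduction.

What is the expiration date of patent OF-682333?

November 25, 2010

Base term: filing date + 16 years → 28 August 2008.
Processing Delay Credit: +822 days → 28 November 2010.
Interference Suspension Credit: +242 days → 28 July 2011.
Response Delay Deduction: −245 days → 25 November 2010.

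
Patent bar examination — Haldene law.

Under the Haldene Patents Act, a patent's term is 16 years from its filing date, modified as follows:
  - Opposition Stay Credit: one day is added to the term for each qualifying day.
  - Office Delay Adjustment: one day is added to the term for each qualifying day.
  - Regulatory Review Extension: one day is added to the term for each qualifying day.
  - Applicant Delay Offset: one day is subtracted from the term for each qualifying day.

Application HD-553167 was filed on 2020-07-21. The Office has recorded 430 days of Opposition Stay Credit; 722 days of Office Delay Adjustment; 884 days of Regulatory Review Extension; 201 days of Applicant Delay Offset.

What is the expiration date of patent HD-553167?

Base term: filing date + 16 years → 21 July 2036.
Opposition Stay Credit: +430 days → 24 September 2037.
Office Delay Adjustment: +722 days → 16 September 2039.
Regulatory Review Extension: +884 days → 16 February 2042.
Applicant Delay Offset: −201 days → 30 July 2041.

July 30, 2041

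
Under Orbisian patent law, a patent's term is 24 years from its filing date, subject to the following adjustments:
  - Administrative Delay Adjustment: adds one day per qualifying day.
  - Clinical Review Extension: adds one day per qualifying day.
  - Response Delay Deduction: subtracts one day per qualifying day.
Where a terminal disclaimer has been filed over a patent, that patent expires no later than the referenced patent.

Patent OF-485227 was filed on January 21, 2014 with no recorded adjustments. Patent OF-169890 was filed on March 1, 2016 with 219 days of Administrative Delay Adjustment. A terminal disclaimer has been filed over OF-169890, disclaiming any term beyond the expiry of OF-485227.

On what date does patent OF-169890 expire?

Natural term of OF-169890:
  Base: filing + 24 years → 1 March 2040.
  Administrative Delay Adjustment: +219 days → 6 October 2040.
Expiry of referenced patent OF-485227:
  Base: filing + 24 years → 21 January 2038.
Terminal disclaimer: OF-169890 expires on the earlier of 6 October 2040 and 21 January 2038.

2038-01-21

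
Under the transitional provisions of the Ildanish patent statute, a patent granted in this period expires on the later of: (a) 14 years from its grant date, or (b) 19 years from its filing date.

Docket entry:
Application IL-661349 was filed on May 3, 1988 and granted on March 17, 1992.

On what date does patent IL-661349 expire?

2007-05-03

(a) grant + 14 years → 17 March 2006.
(b) filing + 19 years → 3 May 2007.
Later of the two: 3 May 2007.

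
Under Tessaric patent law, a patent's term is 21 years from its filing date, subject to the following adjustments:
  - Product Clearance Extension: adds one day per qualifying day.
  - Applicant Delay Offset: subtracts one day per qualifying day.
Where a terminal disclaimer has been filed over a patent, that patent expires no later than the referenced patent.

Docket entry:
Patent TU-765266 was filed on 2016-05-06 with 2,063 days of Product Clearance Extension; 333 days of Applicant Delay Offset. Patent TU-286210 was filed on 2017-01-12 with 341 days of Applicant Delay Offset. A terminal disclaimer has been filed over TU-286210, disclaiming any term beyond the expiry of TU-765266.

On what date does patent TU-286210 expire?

February 5, 2037

Natural term of TU-286210:
  Base: filing + 21 years → 12 January 2038.
  Applicant Delay Offset: −341 days → 5 February 2037.
Expiry of referenced patent TU-765266:
  Base: filing + 21 years → 6 May 2037.
  Product Clearance Extension: +2063 days → 29 December 2042.
  Applicant Delay Offset: −333 days → 30 January 2042.
Terminal disclaimer: TU-286210 expires on the earlier of 5 February 2037 and 30 January 2042.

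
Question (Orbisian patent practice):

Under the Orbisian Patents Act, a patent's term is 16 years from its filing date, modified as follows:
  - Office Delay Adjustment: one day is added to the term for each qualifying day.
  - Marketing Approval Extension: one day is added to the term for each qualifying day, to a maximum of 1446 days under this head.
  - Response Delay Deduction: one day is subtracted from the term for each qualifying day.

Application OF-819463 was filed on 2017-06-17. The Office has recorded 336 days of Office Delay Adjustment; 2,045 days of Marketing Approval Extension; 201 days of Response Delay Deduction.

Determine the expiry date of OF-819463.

Base term: filing date + 16 years → 17 June 2033.
Office Delay Adjustment: +336 days → 19 May 2034.
Marketing Approval Extension: 2045 days claimed exceeds the 1446-day cap, so +1446 days → 4 May 2038.
Response Delay Deduction: −201 days → 15 October 2037.

October 15, 2037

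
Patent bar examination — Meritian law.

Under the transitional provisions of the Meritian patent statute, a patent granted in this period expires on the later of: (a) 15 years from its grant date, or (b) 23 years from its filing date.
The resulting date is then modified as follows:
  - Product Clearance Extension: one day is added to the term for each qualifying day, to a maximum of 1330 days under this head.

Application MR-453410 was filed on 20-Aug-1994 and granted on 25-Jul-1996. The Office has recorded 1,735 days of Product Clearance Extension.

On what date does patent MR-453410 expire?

(a) grant + 15 years → 25 July 2011.
(b) filing + 23 years → 20 August 2017.
Later of the two: 20 August 2017.
Product Clearance Extension: 1735 days claimed exceeds the 1330-day cap, so +1330 days → 11 April 2021.

2021-04-11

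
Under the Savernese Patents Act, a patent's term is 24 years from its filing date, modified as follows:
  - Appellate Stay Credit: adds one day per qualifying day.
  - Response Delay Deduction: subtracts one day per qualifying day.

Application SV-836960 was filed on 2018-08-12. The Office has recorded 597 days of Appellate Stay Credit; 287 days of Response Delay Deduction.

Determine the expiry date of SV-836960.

June 18, 2043

Base term: filing date + 24 years → 12 August 2042.
Appellate Stay Credit: +597 days → 31 March 2044.
Response Delay Deduction: −287 days → 18 June 2043.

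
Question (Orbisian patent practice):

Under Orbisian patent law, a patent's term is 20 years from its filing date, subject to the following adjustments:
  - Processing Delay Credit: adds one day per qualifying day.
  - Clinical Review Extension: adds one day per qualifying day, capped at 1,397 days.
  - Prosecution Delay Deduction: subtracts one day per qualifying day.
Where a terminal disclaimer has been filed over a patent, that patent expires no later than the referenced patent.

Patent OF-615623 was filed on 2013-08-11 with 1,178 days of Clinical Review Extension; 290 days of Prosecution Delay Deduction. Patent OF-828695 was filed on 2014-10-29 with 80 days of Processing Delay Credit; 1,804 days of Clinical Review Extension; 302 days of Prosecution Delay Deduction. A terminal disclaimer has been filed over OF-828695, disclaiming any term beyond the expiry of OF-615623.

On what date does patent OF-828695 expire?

Natural term of OF-828695:
  Base: filing + 20 years → 29 October 2034.
  Processing Delay Credit: +80 days → 17 January 2035.
  Clinical Review Extension: 1804 days claimed exceeds the 1397-day cap, so +1397 days → 14 November 2038.
  Prosecution Delay Deduction: −302 days → 16 January 2038.
Expiry of referenced patent OF-615623:
  Base: filing + 20 years → 11 August 2033.
  Clinical Review Extension: 1178 days (within the 1397-day cap) → +1178 days → 1 November 2036.
  Prosecution Delay Deduction: −290 days → 16 January 2036.
Terminal disclaimer: OF-828695 expires on the earlier of 16 January 2038 and 16 January 2036.

2036-01-16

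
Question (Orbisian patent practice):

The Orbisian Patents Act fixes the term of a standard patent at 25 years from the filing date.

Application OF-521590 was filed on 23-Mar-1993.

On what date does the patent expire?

Filing date + 25 years → 23 March 2018.

March 23, 2018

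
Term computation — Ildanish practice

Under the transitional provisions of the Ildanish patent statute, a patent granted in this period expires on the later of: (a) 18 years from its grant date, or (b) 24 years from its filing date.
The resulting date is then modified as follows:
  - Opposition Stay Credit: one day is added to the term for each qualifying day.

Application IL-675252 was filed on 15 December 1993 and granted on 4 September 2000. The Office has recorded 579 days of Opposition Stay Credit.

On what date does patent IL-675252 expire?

(a) grant + 18 years → 4 September 2018.
(b) filing + 24 years → 15 December 2017.
Later of the two: 4 September 2018.
Opposition Stay Credit: +579 days → 5 April 2020.

2020-04-05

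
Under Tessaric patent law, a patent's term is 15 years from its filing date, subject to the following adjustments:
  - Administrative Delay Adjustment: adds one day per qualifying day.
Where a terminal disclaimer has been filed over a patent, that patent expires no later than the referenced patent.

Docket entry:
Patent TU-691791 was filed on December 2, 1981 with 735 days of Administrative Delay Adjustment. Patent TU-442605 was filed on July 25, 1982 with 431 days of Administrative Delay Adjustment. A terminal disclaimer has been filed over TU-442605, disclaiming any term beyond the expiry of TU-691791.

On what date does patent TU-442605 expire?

1998-09-29

Natural term of TU-442605:
  Base: filing + 15 years → 25 July 1997.
  Administrative Delay Adjustment: +431 days → 29 September 1998.
Expiry of referenced patent TU-691791:
  Base: filing + 15 years → 2 December 1996.
  Administrative Delay Adjustment: +735 days → 7 December 1998.
Terminal disclaimer: TU-442605 expires on the earlier of 29 September 1998 and 7 December 1998.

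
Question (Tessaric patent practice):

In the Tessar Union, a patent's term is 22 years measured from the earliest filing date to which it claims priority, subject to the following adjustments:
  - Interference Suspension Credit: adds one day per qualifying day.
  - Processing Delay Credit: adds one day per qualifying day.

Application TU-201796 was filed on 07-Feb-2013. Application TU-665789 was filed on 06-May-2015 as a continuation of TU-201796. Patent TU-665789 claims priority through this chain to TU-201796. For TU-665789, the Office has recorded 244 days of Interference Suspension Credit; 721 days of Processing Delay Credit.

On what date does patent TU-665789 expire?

September 29, 2037

Earliest priority filing: 7 February 2013.
Base term: 7 February 2013 + 22 years → 7 February 2035.
Interference Suspension Credit: +244 days → 9 October 2035.
Processing Delay Credit: +721 days → 29 September 2037.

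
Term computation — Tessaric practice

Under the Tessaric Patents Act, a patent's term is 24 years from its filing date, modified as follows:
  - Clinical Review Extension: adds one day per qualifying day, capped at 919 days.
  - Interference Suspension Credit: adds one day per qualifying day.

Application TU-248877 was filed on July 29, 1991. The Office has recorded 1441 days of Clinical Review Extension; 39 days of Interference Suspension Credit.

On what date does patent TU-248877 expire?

Base term: filing date + 24 years → 29 July 2015.
Clinical Review Extension: 1441 days claimed exceeds the 919-day cap, so +919 days → 2 February 2018.
Interference Suspension Credit: +39 days → 13 March 2018.

March 13, 2018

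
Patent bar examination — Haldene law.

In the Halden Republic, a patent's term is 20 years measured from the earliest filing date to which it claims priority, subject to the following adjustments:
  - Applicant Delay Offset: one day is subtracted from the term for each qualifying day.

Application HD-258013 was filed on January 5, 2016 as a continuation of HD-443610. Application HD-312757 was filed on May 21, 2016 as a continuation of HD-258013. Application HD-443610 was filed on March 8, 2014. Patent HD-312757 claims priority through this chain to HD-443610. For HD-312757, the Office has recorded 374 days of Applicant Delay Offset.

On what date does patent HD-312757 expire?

Earliest priority filing: 8 March 2014.
Base term: 8 March 2014 + 20 years → 8 March 2034.
Applicant Delay Offset: −374 days → 27 February 2033.

February 27, 2033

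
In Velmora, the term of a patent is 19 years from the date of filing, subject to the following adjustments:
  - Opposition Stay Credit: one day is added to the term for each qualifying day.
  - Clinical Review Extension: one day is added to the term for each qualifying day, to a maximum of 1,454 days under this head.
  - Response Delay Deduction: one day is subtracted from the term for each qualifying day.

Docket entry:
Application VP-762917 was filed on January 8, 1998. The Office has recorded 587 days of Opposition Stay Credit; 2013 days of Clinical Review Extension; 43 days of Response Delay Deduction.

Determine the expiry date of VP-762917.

Base term: filing date + 19 years → 8 January 2017.
Opposition Stay Credit: +587 days → 18 August 2018.
Clinical Review Extension: 2013 days claimed exceeds the 1454-day cap, so +1454 days → 11 August 2022.
Response Delay Deduction: −43 days → 29 June 2022.

2022-06-29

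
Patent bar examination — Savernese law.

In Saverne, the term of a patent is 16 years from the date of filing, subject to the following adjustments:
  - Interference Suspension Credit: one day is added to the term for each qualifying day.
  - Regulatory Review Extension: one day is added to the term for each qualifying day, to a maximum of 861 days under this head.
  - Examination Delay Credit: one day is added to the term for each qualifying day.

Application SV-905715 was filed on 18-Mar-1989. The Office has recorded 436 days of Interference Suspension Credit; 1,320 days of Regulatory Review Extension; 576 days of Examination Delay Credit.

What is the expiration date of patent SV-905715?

2010-05-04

Base term: filing date + 16 years → 18 March 2005.
Interference Suspension Credit: +436 days → 28 May 2006.
Regulatory Review Extension: 1320 days claimed exceeds the 861-day cap, so +861 days → 5 October 2008.
Examination Delay Credit: +576 days → 4 May 2010.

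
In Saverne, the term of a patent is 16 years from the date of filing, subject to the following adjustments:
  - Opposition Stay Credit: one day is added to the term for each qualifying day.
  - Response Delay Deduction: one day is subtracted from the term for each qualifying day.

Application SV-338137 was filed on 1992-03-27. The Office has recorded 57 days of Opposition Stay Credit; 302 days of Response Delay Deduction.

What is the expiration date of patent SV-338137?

2007-07-26

Base term: filing date + 16 years → 27 March 2008.
Opposition Stay Credit: +57 days → 23 May 2008.
Response Delay Deduction: −302 days → 26 July 2007.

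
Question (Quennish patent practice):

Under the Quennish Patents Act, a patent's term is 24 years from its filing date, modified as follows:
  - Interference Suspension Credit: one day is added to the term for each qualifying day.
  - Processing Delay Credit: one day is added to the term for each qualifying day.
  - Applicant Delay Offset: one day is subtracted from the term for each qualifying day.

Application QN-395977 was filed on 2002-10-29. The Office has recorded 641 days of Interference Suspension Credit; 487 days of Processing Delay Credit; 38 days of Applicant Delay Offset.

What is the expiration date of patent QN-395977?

2029-10-23

Base term: filing date + 24 years → 29 October 2026.
Interference Suspension Credit: +641 days → 31 July 2028.
Processing Delay Credit: +487 days → 30 November 2029.
Applicant Delay Offset: −38 days → 23 October 2029.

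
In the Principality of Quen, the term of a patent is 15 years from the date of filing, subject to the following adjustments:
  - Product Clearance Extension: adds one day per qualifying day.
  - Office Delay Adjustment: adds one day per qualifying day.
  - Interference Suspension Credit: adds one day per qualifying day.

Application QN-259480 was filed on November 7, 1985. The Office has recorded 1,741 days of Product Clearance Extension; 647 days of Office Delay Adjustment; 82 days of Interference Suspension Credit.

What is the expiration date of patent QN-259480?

Base term: filing date + 15 years → 7 November 2000.
Product Clearance Extension: +1741 days → 14 August 2005.
Office Delay Adjustment: +647 days → 23 May 2007.
Interference Suspension Credit: +82 days → 13 August 2007.

2007-08-13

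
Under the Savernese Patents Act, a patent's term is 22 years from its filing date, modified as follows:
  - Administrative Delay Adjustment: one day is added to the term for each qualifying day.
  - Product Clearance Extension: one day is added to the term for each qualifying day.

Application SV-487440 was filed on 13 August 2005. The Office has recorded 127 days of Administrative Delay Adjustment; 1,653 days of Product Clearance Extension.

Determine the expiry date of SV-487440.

2032-06-27

Base term: filing date + 22 years → 13 August 2027.
Administrative Delay Adjustment: +127 days → 18 December 2027.
Product Clearance Extension: +1653 days → 27 June 2032.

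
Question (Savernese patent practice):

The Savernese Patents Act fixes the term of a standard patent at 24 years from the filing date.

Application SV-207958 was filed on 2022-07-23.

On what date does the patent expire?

2046-07-23

Filing date + 24 years → 23 July 2046.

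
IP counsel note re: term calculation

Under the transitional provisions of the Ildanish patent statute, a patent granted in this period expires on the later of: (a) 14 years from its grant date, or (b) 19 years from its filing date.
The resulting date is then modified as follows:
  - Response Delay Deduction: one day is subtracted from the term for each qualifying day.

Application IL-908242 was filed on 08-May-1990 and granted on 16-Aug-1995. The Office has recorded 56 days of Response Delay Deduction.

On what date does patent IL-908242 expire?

June 21, 2009

(a) grant + 14 years → 16 August 2009.
(b) filing + 19 years → 8 May 2009.
Later of the two: 16 August 2009.
Response Delay Deduction: −56 days → 21 June 2009.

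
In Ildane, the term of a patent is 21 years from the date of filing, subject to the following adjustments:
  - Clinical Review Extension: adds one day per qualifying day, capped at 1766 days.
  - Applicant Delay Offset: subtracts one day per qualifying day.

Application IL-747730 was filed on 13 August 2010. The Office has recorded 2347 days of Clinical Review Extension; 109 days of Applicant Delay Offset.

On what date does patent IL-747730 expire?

Base term: filing date + 21 years → 13 August 2031.
Clinical Review Extension: 2347 days claimed exceeds the 1766-day cap, so +1766 days → 13 June 2036.
Applicant Delay Offset: −109 days → 25 February 2036.

2036-02-25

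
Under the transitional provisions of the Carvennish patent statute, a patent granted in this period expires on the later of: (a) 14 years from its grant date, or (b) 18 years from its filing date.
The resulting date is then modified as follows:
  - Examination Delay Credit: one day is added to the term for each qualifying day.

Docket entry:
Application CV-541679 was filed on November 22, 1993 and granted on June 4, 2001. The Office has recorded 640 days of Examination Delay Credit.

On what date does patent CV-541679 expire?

2017-03-05

(a) grant + 14 years → 4 June 2015.
(b) filing + 18 years → 22 November 2011.
Later of the two: 4 June 2015.
Examination Delay Credit: +640 days → 5 March 2017.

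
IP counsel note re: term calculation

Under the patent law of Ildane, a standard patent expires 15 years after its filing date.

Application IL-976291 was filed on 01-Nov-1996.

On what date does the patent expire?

Filing date + 15 years → 1 November 2011.

November 1, 2011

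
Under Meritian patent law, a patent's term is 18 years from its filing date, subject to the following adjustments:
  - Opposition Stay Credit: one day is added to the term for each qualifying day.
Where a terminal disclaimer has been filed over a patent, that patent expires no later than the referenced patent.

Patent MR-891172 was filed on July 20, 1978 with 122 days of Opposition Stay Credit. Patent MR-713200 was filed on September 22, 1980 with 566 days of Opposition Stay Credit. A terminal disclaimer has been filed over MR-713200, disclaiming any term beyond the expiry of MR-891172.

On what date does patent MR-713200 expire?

1996-11-19

Natural term of MR-713200:
  Base: filing + 18 years → 22 September 1998.
  Opposition Stay Credit: +566 days → 10 April 2000.
Expiry of referenced patent MR-891172:
  Base: filing + 18 years → 20 July 1996.
  Opposition Stay Credit: +122 days → 19 November 1996.
Terminal disclaimer: MR-713200 expires on the earlier of 10 April 2000 and 19 November 1996.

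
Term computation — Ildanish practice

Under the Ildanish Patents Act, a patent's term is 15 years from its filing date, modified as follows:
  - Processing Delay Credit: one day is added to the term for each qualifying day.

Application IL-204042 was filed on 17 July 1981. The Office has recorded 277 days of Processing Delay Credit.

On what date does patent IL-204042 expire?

Base term: filing date + 15 years → 17 July 1996.
Processing Delay Credit: +277 days → 20 April 1997.

April 20, 1997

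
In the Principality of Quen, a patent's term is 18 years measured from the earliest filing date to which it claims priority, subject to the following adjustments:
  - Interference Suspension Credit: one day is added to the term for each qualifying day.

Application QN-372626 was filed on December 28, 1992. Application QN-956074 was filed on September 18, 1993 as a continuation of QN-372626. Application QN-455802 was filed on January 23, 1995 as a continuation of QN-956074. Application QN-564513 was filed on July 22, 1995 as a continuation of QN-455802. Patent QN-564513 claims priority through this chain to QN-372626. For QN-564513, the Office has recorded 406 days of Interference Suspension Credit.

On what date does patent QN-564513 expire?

2012-02-07

Earliest priority filing: 28 December 1992.
Base term: 28 December 1992 + 18 years → 28 December 2010.
Interference Suspension Credit: +406 days → 7 February 2012.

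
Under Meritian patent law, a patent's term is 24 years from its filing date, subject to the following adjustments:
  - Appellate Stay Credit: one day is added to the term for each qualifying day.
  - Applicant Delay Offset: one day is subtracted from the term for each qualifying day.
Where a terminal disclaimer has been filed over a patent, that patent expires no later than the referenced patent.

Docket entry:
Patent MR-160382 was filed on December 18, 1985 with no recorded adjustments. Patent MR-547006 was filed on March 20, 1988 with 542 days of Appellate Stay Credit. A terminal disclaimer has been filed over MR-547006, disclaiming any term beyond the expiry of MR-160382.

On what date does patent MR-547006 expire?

December 18, 2009

Natural term of MR-547006:
  Base: filing + 24 years → 20 March 2012.
  Appellate Stay Credit: +542 days → 13 September 2013.
Expiry of referenced patent MR-160382:
  Base: filing + 24 years → 18 December 2009.
Terminal disclaimer: MR-547006 expires on the earlier of 13 September 2013 and 18 December 2009.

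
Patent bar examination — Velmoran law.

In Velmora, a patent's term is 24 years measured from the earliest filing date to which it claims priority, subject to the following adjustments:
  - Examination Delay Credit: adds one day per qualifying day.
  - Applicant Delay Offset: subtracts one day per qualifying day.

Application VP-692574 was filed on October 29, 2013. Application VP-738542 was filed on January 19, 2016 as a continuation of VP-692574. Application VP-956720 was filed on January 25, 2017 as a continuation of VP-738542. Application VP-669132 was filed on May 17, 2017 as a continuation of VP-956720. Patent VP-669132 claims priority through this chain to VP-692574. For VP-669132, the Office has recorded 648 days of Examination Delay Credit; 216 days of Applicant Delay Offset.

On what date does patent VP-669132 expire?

January 4, 2039

Earliest priority filing: 29 October 2013.
Base term: 29 October 2013 + 24 years → 29 October 2037.
Examination Delay Credit: +648 days → 8 August 2039.
Applicant Delay Offset: −216 days → 4 January 2039.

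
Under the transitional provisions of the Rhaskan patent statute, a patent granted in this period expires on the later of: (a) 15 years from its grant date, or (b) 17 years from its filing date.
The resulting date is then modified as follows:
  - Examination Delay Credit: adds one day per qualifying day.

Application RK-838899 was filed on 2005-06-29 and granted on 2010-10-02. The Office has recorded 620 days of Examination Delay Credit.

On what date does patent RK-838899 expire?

2027-06-14

(a) grant + 15 years → 2 October 2025.
(b) filing + 17 years → 29 June 2022.
Later of the two: 2 October 2025.
Examination Delay Credit: +620 days → 14 June 2027.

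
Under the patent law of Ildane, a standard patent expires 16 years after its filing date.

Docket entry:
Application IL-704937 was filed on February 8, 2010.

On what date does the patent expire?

Filing date + 16 years → 8 February 2026.

February 8, 2026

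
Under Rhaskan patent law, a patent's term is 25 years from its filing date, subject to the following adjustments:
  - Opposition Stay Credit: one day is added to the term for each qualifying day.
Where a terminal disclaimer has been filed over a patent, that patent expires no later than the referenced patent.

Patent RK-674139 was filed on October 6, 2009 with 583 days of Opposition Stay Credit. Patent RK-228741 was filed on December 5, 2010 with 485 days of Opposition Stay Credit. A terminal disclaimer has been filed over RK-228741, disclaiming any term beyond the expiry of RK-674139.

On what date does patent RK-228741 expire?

May 11, 2036

Natural term of RK-228741:
  Base: filing + 25 years → 5 December 2035.
  Opposition Stay Credit: +485 days → 3 April 2037.
Expiry of referenced patent RK-674139:
  Base: filing + 25 years → 6 October 2034.
  Opposition Stay Credit: +583 days → 11 May 2036.
Terminal disclaimer: RK-228741 expires on the earlier of 3 April 2037 and 11 May 2036.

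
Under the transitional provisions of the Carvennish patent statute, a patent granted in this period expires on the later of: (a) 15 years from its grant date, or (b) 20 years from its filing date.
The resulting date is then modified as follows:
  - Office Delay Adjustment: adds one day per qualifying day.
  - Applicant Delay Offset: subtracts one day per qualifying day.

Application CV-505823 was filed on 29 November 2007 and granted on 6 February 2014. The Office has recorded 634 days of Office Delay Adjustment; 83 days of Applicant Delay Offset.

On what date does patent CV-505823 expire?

August 11, 2030

(a) grant + 15 years → 6 February 2029.
(b) filing + 20 years → 29 November 2027.
Later of the two: 6 February 2029.
Office Delay Adjustment: +634 days → 2 November 2030.
Applicant Delay Offset: −83 days → 11 August 2030.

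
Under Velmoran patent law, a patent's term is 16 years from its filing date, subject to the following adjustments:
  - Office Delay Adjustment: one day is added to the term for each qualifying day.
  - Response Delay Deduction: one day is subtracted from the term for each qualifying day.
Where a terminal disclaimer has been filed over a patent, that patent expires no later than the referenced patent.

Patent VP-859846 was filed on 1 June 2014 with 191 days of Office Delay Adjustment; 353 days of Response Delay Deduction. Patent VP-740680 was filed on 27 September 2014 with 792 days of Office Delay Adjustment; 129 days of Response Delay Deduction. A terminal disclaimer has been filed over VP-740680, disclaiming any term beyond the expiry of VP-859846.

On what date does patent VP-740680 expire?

Natural term of VP-740680:
  Base: filing + 16 years → 27 September 2030.
  Office Delay Adjustment: +792 days → 27 November 2032.
  Response Delay Deduction: −129 days → 21 July 2032.
Expiry of referenced patent VP-859846:
  Base: filing + 16 years → 1 June 2030.
  Office Delay Adjustment: +191 days → 9 December 2030.
  Response Delay Deduction: −353 days → 21 December 2029.
Terminal disclaimer: VP-740680 expires on the earlier of 21 July 2032 and 21 December 2029.

December 21, 2029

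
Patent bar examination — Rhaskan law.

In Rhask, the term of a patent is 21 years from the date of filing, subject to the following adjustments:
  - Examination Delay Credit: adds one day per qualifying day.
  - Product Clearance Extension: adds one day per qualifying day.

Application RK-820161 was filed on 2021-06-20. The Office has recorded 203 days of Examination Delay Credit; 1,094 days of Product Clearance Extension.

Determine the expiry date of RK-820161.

Base term: filing date + 21 years → 20 June 2042.
Examination Delay Credit: +203 days → 9 January 2043.
Product Clearance Extension: +1094 days → 7 January 2046.

2046-01-07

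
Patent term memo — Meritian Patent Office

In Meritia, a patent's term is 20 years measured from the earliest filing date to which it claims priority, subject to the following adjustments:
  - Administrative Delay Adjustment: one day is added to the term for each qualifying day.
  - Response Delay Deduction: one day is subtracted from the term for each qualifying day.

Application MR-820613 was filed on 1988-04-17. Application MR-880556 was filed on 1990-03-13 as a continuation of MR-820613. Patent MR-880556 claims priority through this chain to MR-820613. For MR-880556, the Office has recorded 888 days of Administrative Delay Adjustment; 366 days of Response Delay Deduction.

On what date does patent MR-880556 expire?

September 21, 2009

Earliest priority filing: 17 April 1988.
Base term: 17 April 1988 + 20 years → 17 April 2008.
Administrative Delay Adjustment: +888 days → 22 September 2010.
Response Delay Deduction: −366 days → 21 September 2009.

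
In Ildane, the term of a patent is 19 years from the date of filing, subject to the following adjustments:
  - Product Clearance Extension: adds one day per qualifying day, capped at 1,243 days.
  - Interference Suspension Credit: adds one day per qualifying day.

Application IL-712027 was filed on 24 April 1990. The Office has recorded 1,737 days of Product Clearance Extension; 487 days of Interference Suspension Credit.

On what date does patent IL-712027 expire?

Base term: filing date + 19 years → 24 April 2009.
Product Clearance Extension: 1737 days claimed exceeds the 1243-day cap, so +1243 days → 18 September 2012.
Interference Suspension Credit: +487 days → 18 January 2014.

January 18, 2014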